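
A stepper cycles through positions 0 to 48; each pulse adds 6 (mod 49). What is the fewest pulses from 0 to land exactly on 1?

41

6·41 = 246 = 5·49 + 1, so 6⁻¹ ≡ 41 (mod 49).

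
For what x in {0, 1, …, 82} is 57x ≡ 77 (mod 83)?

13

57⁻¹ ≡ 67 (mod 83) because 57·67 = 3819 = 46·83 + 1.
So x ≡ 67·77 = 5159 ≡ 13 (mod 83).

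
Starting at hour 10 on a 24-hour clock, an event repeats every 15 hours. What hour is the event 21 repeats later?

21·15 = 315.
315 = 13·24 + 3, so 315 mod 24 = 3.
(10 + 3) mod 24 = 13.

13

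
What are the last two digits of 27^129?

Successive squares of 27 mod 100: 27^1≡27, 27^2≡29, 27^4≡41, 27^8≡81, 27^16≡61, 27^32≡21, 27^64≡41, 27^128≡81.
Since 129 = 1 + 128 in binary, 27^129 ≡ 27·81 ≡ 87 (mod 100).

87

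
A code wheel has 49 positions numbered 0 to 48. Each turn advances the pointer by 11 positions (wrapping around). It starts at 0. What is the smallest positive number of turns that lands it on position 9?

11⁻¹ ≡ 9 (mod 49) because 11·9 = 99 = 2·49 + 1.
So x ≡ 9·9 = 81 ≡ 32 (mod 49).

32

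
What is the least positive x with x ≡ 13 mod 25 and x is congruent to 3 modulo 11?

x ≡ 3 (mod 11) gives x ∈ {3, 14, 25, 36, 47, 58, 69, 80, …}.
The first of these with x mod 25 = 13 is 113.

113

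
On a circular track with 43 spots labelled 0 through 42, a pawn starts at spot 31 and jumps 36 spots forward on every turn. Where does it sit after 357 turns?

357·36 = 12852.
Dividing 12852 by 43 gives quotient 298 and remainder 38.
(31 + 38) mod 43 = 26.

26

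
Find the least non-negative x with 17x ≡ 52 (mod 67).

17⁻¹ ≡ 4 (mod 67) because 17·4 = 68 = 1·67 + 1.
Multiplying both sides by 4: x ≡ 4·52 = 208 ≡ 7 (mod 67).
Check: 17·7 = 119 = 1·67 + 52.

7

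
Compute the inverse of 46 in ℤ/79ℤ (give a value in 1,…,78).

79 = 1·46 + 33
46 = 1·33 + 13
33 = 2·13 + 7
13 = 1·7 + 6
7 = 1·6 + 1
6 = 6·1 + 0
Back-substituting gives 46·67 ≡ 1 (mod 79).

67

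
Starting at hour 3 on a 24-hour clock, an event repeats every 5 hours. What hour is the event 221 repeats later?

4

221·5 = 1105.
1105 mod 24 = 1 (since 46·24 = 1104).
(3 + 1) mod 24 = 4.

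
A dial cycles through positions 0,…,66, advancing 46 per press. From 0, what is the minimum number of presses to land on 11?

25

46⁻¹ ≡ 51 (mod 67) because 46·51 = 2346 = 35·67 + 1.
So x ≡ 51·11 = 561 ≡ 25 (mod 67).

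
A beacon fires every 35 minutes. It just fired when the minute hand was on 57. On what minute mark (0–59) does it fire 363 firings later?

42

363·35 = 12705.
12705 mod 60 = 45 (since 211·60 = 12660).
(57 + 45) mod 60 = 42.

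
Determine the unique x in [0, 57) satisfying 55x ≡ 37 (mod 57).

55⁻¹ ≡ 28 (mod 57) because 55·28 = 1540 = 27·57 + 1.
Multiplying both sides by 28: x ≡ 28·37 = 1036 ≡ 10 (mod 57).

10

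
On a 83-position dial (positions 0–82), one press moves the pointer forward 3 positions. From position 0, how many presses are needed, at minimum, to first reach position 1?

28

3·28 = 84 = 1·83 + 1, so 3⁻¹ ≡ 28 (mod 83).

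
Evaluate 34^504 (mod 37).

Successive squares of 34 mod 37: 34^1≡34, 34^2≡9, 34^4≡7, 34^8≡12, 34^16≡33, 34^32≡16, 34^64≡34, 34^128≡9, 34^256≡7.
504 = 8 + 16 + 32 + 64 + 128 + 256, so 34^504 ≡ 12·33·16·34·9·7 ≡ 1 (mod 37).

1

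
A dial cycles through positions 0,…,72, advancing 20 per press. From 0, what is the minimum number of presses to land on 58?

The inverse of 20 mod 73 is 11 (since 20·11 = 220 ≡ 1).
Multiplying both sides by 11: x ≡ 11·58 = 638 ≡ 54 (mod 73).

54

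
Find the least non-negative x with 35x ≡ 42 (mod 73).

35⁻¹ ≡ 48 (mod 73) because 35·48 = 1680 = 23·73 + 1.
So x ≡ 48·42 = 2016 ≡ 45 (mod 73).

45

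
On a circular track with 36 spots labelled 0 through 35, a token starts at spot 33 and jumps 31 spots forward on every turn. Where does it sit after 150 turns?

3

150·31 = 4650.
4650 = 129·36 + 6, so 4650 mod 36 = 6.
(33 + 6) mod 36 = 3.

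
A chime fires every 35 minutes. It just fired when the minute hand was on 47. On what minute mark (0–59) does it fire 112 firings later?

7

112·35 = 3920.
3920 mod 60 = 20 (since 65·60 = 3900).
(47 + 20) mod 60 = 7.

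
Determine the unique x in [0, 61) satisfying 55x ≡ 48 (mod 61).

53

The inverse of 55 mod 61 is 10 (since 55·10 = 550 ≡ 1).
Multiplying both sides by 10: x ≡ 10·48 = 480 ≡ 53 (mod 61).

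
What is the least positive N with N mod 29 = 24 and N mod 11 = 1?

Since 11·8 ≡ 1 (mod 29), take x = 1 + 11·((24−1)·8 mod 29) = 1 + 11·10 = 111.
Check: 111 mod 29 = 24, 111 mod 11 = 1.

111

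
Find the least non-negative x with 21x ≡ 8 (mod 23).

21⁻¹ ≡ 11 (mod 23) because 21·11 = 231 = 10·23 + 1.
So x ≡ 11·8 = 88 ≡ 19 (mod 23).

19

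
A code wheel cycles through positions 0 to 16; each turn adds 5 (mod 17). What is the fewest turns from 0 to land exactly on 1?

7

17 = 3·5 + 2
5 = 2·2 + 1
2 = 2·1 + 0
Back-substituting gives 5·7 ≡ 1 (mod 17).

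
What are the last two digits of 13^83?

97

Successive squares of 13 mod 100: 13^1≡13, 13^2≡69, 13^4≡61, 13^8≡21, 13^16≡41, 13^32≡81, 13^64≡61.
83 = 1 + 2 + 16 + 64, so 13^83 ≡ 13·69·41·61 ≡ 97 (mod 100).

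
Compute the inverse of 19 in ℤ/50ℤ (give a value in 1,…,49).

50 = 2·19 + 12
19 = 1·12 + 7
12 = 1·7 + 5
7 = 1·5 + 2
5 = 2·2 + 1
2 = 2·1 + 0
Back-substituting gives 19·29 ≡ 1 (mod 50).

29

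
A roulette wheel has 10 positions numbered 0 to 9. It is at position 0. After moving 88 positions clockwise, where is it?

8

88 = 8·10 + 8, so 88 mod 10 = 8.
(0 + 8) mod 10 = 8.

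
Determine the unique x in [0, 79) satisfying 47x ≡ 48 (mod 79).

The inverse of 47 mod 79 is 37 (since 47·37 = 1739 ≡ 1).
So x ≡ 37·48 = 1776 ≡ 38 (mod 79).

38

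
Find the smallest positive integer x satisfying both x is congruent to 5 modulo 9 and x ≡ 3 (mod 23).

95

Since 23·2 ≡ 1 (mod 9), take x = 3 + 23·((5−3)·2 mod 9) = 3 + 23·4 = 95.
Check: 95 mod 9 = 5, 95 mod 23 = 3.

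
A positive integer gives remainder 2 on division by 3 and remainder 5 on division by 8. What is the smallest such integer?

5

x ≡ 2 (mod 3) gives x ∈ {2, 5}.
The first of these with x mod 8 = 5 is 5.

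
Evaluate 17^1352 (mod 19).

Square-and-reduce mod 19: 17^1≡17, 17^2≡4, 17^4≡16, 17^8≡9, 17^16≡5, 17^32≡6, 17^64≡17, 17^128≡4, 17^256≡16, 17^512≡9, 17^1024≡5.
1352 = 8 + 64 + 256 + 1024, so 17^1352 ≡ 9·17·16·5 ≡ 4 (mod 19).

4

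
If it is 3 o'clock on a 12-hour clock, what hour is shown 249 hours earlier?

249 − 20·12 = 9, so 249 ≡ 9 (mod 12).
3 − 9 → 6 on a 12-hour dial.

6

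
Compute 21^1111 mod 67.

Square-and-reduce mod 67: 21^1≡21, 21^2≡39, 21^4≡47, 21^8≡65, 21^16≡4, 21^32≡16, 21^64≡55, 21^128≡10, 21^256≡33, 21^512≡17, 21^1024≡21.
Since 1111 = 1 + 2 + 4 + 16 + 64 + 1024 in binary, 21^1111 ≡ 21·39·47·4·55·21 ≡ 29 (mod 67).

29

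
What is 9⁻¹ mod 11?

5

11 = 1·9 + 2
9 = 4·2 + 1
2 = 2·1 + 0
Back-substituting gives 9·5 ≡ 1 (mod 11).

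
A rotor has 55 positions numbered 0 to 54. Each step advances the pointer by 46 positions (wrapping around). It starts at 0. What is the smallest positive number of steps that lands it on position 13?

46⁻¹ ≡ 6 (mod 55) because 46·6 = 276 = 5·55 + 1.
Multiplying both sides by 6: x ≡ 6·13 = 78 ≡ 23 (mod 55).
Check: 46·23 = 1058 = 19·55 + 13.

23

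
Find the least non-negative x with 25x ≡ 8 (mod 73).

The inverse of 25 mod 73 is 38 (since 25·38 = 950 ≡ 1).
So x ≡ 38·8 = 304 ≡ 12 (mod 73).

12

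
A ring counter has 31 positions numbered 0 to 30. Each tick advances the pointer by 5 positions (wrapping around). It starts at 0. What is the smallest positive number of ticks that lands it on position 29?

12

5⁻¹ ≡ 25 (mod 31) because 5·25 = 125 = 4·31 + 1.
So x ≡ 25·29 = 725 ≡ 12 (mod 31).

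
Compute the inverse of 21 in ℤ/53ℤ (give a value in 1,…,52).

53 = 2·21 + 11
21 = 1·11 + 10
11 = 1·10 + 1
10 = 10·1 + 0
Back-substituting gives 21·48 ≡ 1 (mod 53).

48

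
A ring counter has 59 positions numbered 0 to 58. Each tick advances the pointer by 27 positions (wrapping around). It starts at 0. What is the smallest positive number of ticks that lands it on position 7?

27⁻¹ ≡ 35 (mod 59) because 27·35 = 945 = 16·59 + 1.
So x ≡ 35·7 = 245 ≡ 9 (mod 59).

9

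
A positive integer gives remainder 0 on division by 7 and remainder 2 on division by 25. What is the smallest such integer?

x ≡ 0 (mod 7) gives x ∈ {0, 7, 14, 21, 28, 35, 42, 49, …}.
The first of these with x mod 25 = 2 is 77.

77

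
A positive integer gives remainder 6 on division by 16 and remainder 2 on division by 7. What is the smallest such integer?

x ≡ 2 (mod 7) gives x ∈ {2, 9, 16, 23, 30, 37, 44, 51, …}.
The first of these with x mod 16 = 6 is 86.

86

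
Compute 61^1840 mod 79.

Successive squares of 61 mod 79: 61^1≡61, 61^2≡8, 61^4≡64, 61^8≡67, 61^16≡65, 61^32≡38, 61^64≡22, 61^128≡10, 61^256≡21, 61^512≡46, 61^1024≡62.
Since 1840 = 16 + 32 + 256 + 512 + 1024 in binary, 61^1840 ≡ 65·38·21·46·62 ≡ 52 (mod 79).

52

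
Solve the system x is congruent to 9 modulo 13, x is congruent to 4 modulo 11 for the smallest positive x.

x ≡ 4 (mod 11) gives x ∈ {4, 15, 26, 37, 48}.
The first of these with x mod 13 = 9 is 48.

48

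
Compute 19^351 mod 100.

19

Successive squares of 19 mod 100: 19^1≡19, 19^2≡61, 19^4≡21, 19^8≡41, 19^16≡81, 19^32≡61, 19^64≡21, 19^128≡41, 19^256≡81.
Since 351 = 1 + 2 + 4 + 8 + 16 + 64 + 256 in binary, 19^351 ≡ 19·61·21·41·81·21·81 ≡ 19 (mod 100).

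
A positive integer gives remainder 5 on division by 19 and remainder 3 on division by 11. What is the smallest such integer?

Since 11·7 ≡ 1 (mod 19), take x = 3 + 11·((5−3)·7 mod 19) = 3 + 11·14 = 157.
Check: 157 mod 19 = 5, 157 mod 11 = 3.

157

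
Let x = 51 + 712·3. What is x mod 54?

712·3 = 2136.
Dividing 2136 by 54 gives quotient 39 and remainder 30.
(51 + 30) mod 54 = 27.

27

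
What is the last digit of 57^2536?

1

The units digit of 57^n cycles with period 4: 7, 9, 3, 1, …
2536 mod 4 = 0, so the last digit matches 7^4 = 1.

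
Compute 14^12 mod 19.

11

Successive squares of 14 mod 19: 14^1≡14, 14^2≡6, 14^4≡17, 14^8≡4.
12 = 4 + 8, so 14^12 ≡ 17·4 ≡ 11 (mod 19).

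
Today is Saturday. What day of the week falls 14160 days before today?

Sunday

14160 = 2022·7 + 6, so 14160 mod 7 = 6.
Saturday − 6 days → Sunday.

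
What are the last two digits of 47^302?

09

Square-and-reduce mod 100: 47^1≡47, 47^2≡9, 47^4≡81, 47^8≡61, 47^16≡21, 47^32≡41, 47^64≡81, 47^128≡61, 47^256≡21.
302 = 2 + 4 + 8 + 32 + 256, so 47^302 ≡ 9·81·61·41·21 ≡ 9 (mod 100).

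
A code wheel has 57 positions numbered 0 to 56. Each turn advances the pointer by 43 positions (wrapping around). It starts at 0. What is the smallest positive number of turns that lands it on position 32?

43⁻¹ ≡ 4 (mod 57) because 43·4 = 172 = 3·57 + 1.
Multiplying both sides by 4: x ≡ 4·32 = 128 ≡ 14 (mod 57).

14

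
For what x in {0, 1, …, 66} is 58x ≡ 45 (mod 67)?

58⁻¹ ≡ 52 (mod 67) because 58·52 = 3016 = 45·67 + 1.
Multiplying both sides by 52: x ≡ 52·45 = 2340 ≡ 62 (mod 67).

62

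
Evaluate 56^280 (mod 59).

53

Successive squares of 56 mod 59: 56^1≡56, 56^2≡9, 56^4≡22, 56^8≡12, 56^16≡26, 56^32≡27, 56^64≡21, 56^128≡28, 56^256≡17.
280 = 8 + 16 + 256, so 56^280 ≡ 12·26·17 ≡ 53 (mod 59).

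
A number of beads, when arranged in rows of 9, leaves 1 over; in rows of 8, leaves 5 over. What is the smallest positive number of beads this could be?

x ≡ 5 (mod 8) gives x ∈ {5, 13, 21, 29, 37}.
The first of these with x mod 9 = 1 is 37.

37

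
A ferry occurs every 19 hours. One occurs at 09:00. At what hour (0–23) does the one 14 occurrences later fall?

11

14·19 = 266.
266 mod 24 = 2 (since 11·24 = 264).
(9 + 2) mod 24 = 11.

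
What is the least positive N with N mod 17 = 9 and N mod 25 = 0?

Since 25·15 ≡ 1 (mod 17), take x = 0 + 25·((9−0)·15 mod 17) = 0 + 25·16 = 400.
Check: 400 mod 17 = 9, 400 mod 25 = 0.

400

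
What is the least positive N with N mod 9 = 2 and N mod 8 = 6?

x ≡ 6 (mod 8) gives x ∈ {6, 14, 22, 30, 38}.
The first of these with x mod 9 = 2 is 38.

38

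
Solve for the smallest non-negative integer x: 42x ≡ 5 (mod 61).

19

The inverse of 42 mod 61 is 16 (since 42·16 = 672 ≡ 1).
So x ≡ 16·5 = 80 ≡ 19 (mod 61).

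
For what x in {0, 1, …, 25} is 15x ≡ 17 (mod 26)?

15

The inverse of 15 mod 26 is 7 (since 15·7 = 105 ≡ 1).
So x ≡ 7·17 = 119 ≡ 15 (mod 26).
Check: 15·15 = 225 = 8·26 + 17.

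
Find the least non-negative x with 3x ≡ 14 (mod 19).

11

3⁻¹ ≡ 13 (mod 19) because 3·13 = 39 = 2·19 + 1.
Multiplying both sides by 13: x ≡ 13·14 = 182 ≡ 11 (mod 19).
Check: 3·11 = 33 = 1·19 + 14.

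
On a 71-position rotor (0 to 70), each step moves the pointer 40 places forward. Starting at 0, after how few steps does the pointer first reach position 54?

The inverse of 40 mod 71 is 16 (since 40·16 = 640 ≡ 1).
So x ≡ 16·54 = 864 ≡ 12 (mod 71).
Check: 40·12 = 480 = 6·71 + 54.

12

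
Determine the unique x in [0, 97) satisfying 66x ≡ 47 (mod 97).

11

The inverse of 66 mod 97 is 25 (since 66·25 = 1650 ≡ 1).
Multiplying both sides by 25: x ≡ 25·47 = 1175 ≡ 11 (mod 97).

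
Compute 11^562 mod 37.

26

By repeated squaring mod 37: 11^1≡11, 11^2≡10, 11^4≡26, 11^8≡10, 11^16≡26, 11^32≡10, 11^64≡26, 11^128≡10, 11^256≡26, 11^512≡10.
562 = 2 + 16 + 32 + 512, so 11^562 ≡ 10·26·10·10 ≡ 26 (mod 37).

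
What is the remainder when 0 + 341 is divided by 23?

341 mod 23 = 19 (since 14·23 = 322).
(0 + 19) mod 23 = 19.

19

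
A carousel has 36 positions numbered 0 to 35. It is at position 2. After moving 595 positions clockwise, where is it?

21

595 = 16·36 + 19, so 595 mod 36 = 19.
(2 + 19) mod 36 = 21.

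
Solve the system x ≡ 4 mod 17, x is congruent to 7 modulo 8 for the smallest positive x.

x ≡ 7 (mod 8) gives x ∈ {7, 15, 23, 31, 39, 47, 55}.
The first of these with x mod 17 = 4 is 55.

55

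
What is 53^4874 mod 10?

Powers of 3 mod 10 repeat with period 4: 3, 9, 7, 1.
4874 leaves remainder 2 on division by 4, so 53^4874 ends in 9.

9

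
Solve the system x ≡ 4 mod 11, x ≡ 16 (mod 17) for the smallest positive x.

169

x ≡ 4 (mod 11) gives x ∈ {4, 15, 26, 37, 48, 59, 70, 81, …}.
The first of these with x mod 17 = 16 is 169.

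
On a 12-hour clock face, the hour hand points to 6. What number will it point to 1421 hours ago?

1

Dividing 1421 by 12 gives quotient 118 and remainder 5.
6 − 5 → 1 on a 12-hour dial.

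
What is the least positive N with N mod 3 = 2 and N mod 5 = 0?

5

Since 5·2 ≡ 1 (mod 3), take x = 0 + 5·((2−0)·2 mod 3) = 0 + 5·1 = 5.
Check: 5 mod 3 = 2, 5 mod 5 = 0.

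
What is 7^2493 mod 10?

The units digit of 7^n cycles with period 4: 7, 9, 3, 1, …
2493 mod 4 = 1, so the last digit matches 7^1 = 7.

7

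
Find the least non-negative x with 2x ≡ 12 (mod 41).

The inverse of 2 mod 41 is 21 (since 2·21 = 42 ≡ 1).
So x ≡ 21·12 = 252 ≡ 6 (mod 41).

6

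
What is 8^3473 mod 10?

Powers of 8 mod 10 repeat with period 4: 8, 4, 2, 6.
3473 leaves remainder 1 on division by 4, so 8^3473 ends in 8.

8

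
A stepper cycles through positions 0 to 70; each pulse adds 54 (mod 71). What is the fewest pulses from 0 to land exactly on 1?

25

71 = 1·54 + 17
54 = 3·17 + 3
17 = 5·3 + 2
3 = 1·2 + 1
2 = 2·1 + 0
Back-substituting gives 54·25 ≡ 1 (mod 71).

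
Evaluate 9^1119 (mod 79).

Successive squares of 9 mod 79: 9^1≡9, 9^2≡2, 9^4≡4, 9^8≡16, 9^16≡19, 9^32≡45, 9^64≡50, 9^128≡51, 9^256≡73, 9^512≡36, 9^1024≡32.
Since 1119 = 1 + 2 + 4 + 8 + 16 + 64 + 1024 in binary, 9^1119 ≡ 9·2·4·16·19·50·32 ≡ 21 (mod 79).

21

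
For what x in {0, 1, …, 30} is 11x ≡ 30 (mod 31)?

11⁻¹ ≡ 17 (mod 31) because 11·17 = 187 = 6·31 + 1.
So x ≡ 17·30 = 510 ≡ 14 (mod 31).
Check: 11·14 = 154 = 4·31 + 30.

14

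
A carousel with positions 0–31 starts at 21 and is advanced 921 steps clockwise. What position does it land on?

14

921 = 28·32 + 25, so 921 mod 32 = 25.
(21 + 25) mod 32 = 14.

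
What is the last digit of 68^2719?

2

Powers of 8 mod 10 repeat with period 4: 8, 4, 2, 6.
2719 mod 4 = 3, so the last digit matches 8^3 = 2.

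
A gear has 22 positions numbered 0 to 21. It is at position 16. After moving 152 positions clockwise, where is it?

14

152 = 6·22 + 20, so 152 mod 22 = 20.
(16 + 20) mod 22 = 14.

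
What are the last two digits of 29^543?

Successive squares of 29 mod 100: 29^1≡29, 29^2≡41, 29^4≡81, 29^8≡61, 29^16≡21, 29^32≡41, 29^64≡81, 29^128≡61, 29^256≡21, 29^512≡41.
543 = 1 + 2 + 4 + 8 + 16 + 512, so 29^543 ≡ 29·41·81·61·21·41 ≡ 89 (mod 100).

89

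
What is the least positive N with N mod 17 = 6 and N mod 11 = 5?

Since 11·14 ≡ 1 (mod 17), take x = 5 + 11·((6−5)·14 mod 17) = 5 + 11·14 = 159.
Check: 159 mod 17 = 6, 159 mod 11 = 5.

159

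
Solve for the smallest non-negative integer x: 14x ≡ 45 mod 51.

36

14⁻¹ ≡ 11 (mod 51) because 14·11 = 154 = 3·51 + 1.
So x ≡ 11·45 = 495 ≡ 36 (mod 51).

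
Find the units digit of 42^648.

The units digit of 42^n cycles with period 4: 2, 4, 8, 6, …
648 leaves remainder 0 on division by 4, so 42^648 ends in 6.

6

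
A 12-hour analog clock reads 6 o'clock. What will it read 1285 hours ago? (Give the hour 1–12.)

1285 mod 12 = 1 (since 107·12 = 1284).
6 − 1 → 5 on a 12-hour dial.

5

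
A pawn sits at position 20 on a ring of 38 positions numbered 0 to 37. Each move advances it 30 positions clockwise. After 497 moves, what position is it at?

497·30 = 14910.
14910 = 392·38 + 14, so 14910 mod 38 = 14.
(20 + 14) mod 38 = 34.

34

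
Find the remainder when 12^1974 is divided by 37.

Successive squares of 12 mod 37: 12^1≡12, 12^2≡33, 12^4≡16, 12^8≡34, 12^16≡9, 12^32≡7, 12^64≡12, 12^128≡33, 12^256≡16, 12^512≡34, 12^1024≡9.
Since 1974 = 2 + 4 + 16 + 32 + 128 + 256 + 512 + 1024 in binary, 12^1974 ≡ 33·16·9·7·33·16·34·9 ≡ 26 (mod 37).

26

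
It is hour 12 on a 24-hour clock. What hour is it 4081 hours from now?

13

Dividing 4081 by 24 gives quotient 170 and remainder 1.
(12 + 1) mod 24 = 13.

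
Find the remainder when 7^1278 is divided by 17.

Square-and-reduce mod 17: 7^1≡7, 7^2≡15, 7^4≡4, 7^8≡16, 7^16≡1, 7^32≡1, 7^64≡1, 7^128≡1, 7^256≡1, 7^512≡1, 7^1024≡1.
Since 1278 = 2 + 4 + 8 + 16 + 32 + 64 + 128 + 1024 in binary, 7^1278 ≡ 15·4·16·1·1·1·1·1 ≡ 8 (mod 17).

8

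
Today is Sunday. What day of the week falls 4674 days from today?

4674 = 667·7 + 5, so 4674 mod 7 = 5.
Sunday + 5 days → Friday.

Friday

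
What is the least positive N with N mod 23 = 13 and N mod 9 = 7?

x ≡ 7 (mod 9) gives x ∈ {7, 16, 25, 34, 43, 52, 61, 70, …}.
The first of these with x mod 23 = 13 is 151.

151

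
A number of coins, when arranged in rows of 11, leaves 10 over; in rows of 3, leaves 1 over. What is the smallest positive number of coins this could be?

10

x ≡ 1 (mod 3) gives x ∈ {1, 4, 7, 10}.
The first of these with x mod 11 = 10 is 10.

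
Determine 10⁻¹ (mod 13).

4

10·4 = 40 = 3·13 + 1, so 10⁻¹ ≡ 4 (mod 13).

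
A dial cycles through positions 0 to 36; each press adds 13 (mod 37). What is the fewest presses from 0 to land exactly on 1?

20

37 = 2·13 + 11
13 = 1·11 + 2
11 = 5·2 + 1
2 = 2·1 + 0
Back-substituting gives 13·20 ≡ 1 (mod 37).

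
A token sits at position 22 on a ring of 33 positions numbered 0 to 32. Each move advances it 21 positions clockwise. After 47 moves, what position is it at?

19

47·21 = 987.
987 − 29·33 = 30, so 987 ≡ 30 (mod 33).
(22 + 30) mod 33 = 19.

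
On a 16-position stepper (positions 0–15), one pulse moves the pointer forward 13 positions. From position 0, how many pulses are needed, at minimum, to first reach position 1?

5

13·5 = 65 = 4·16 + 1, so 13⁻¹ ≡ 5 (mod 16).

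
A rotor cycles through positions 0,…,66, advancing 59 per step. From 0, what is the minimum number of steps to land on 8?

The inverse of 59 mod 67 is 25 (since 59·25 = 1475 ≡ 1).
So x ≡ 25·8 = 200 ≡ 66 (mod 67).

66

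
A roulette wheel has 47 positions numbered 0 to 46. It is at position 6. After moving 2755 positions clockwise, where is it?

2755 = 58·47 + 29, so 2755 mod 47 = 29.
(6 + 29) mod 47 = 35.

35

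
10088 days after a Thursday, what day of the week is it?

10088 − 1441·7 = 1, so 10088 ≡ 1 (mod 7).
Thursday + 1 day → Friday.

Friday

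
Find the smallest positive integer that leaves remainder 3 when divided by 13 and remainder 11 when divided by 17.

198

x ≡ 3 (mod 13) gives x ∈ {3, 16, 29, 42, 55, 68, 81, 94, …}.
The first of these with x mod 17 = 11 is 198.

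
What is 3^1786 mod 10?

Powers of 3 mod 10 repeat with period 4: 3, 9, 7, 1.
1786 mod 4 = 2, so the last digit matches 3^2 = 9.

9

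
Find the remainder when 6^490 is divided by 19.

By repeated squaring mod 19: 6^1≡6, 6^2≡17, 6^4≡4, 6^8≡16, 6^16≡9, 6^32≡5, 6^64≡6, 6^128≡17, 6^256≡4.
490 = 2 + 8 + 32 + 64 + 128 + 256, so 6^490 ≡ 17·16·5·6·17·4 ≡ 4 (mod 19).

4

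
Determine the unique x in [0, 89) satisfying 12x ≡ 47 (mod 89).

The inverse of 12 mod 89 is 52 (since 12·52 = 624 ≡ 1).
So x ≡ 52·47 = 2444 ≡ 41 (mod 89).

41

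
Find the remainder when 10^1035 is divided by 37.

1

Successive squares of 10 mod 37: 10^1≡10, 10^2≡26, 10^4≡10, 10^8≡26, 10^16≡10, 10^32≡26, 10^64≡10, 10^128≡26, 10^256≡10, 10^512≡26, 10^1024≡10.
Since 1035 = 1 + 2 + 8 + 1024 in binary, 10^1035 ≡ 10·26·26·10 ≡ 1 (mod 37).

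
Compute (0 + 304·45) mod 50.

304·45 = 13680.
13680 − 273·50 = 30, so 13680 ≡ 30 (mod 50).
(0 + 30) mod 50 = 30.

30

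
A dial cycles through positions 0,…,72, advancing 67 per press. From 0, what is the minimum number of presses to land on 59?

51

67⁻¹ ≡ 12 (mod 73) because 67·12 = 804 = 11·73 + 1.
So x ≡ 12·59 = 708 ≡ 51 (mod 73).
Check: 67·51 = 3417 = 46·73 + 59.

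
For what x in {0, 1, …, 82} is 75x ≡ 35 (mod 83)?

75⁻¹ ≡ 31 (mod 83) because 75·31 = 2325 = 28·83 + 1.
Multiplying both sides by 31: x ≡ 31·35 = 1085 ≡ 6 (mod 83).

6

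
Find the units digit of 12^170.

4

The units digit of 12^n cycles with period 4: 2, 4, 8, 6, …
170 leaves remainder 2 on division by 4, so 12^170 ends in 4.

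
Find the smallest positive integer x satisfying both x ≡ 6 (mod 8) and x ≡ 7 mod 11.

x ≡ 6 (mod 8) gives x ∈ {6, 14, 22, 30, 38, 46, 54, 62}.
The first of these with x mod 11 = 7 is 62.

62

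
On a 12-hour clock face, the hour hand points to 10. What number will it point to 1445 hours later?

3

1445 = 120·12 + 5, so 1445 mod 12 = 5.
10 + 5 → 3 on a 12-hour dial.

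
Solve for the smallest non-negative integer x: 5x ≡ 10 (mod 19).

5⁻¹ ≡ 4 (mod 19) because 5·4 = 20 = 1·19 + 1.
So x ≡ 4·10 = 40 ≡ 2 (mod 19).
Check: 5·2 = 10 = 0·19 + 10.

2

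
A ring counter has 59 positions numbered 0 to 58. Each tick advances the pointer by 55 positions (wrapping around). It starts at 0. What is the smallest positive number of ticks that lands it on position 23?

9

The inverse of 55 mod 59 is 44 (since 55·44 = 2420 ≡ 1).
Multiplying both sides by 44: x ≡ 44·23 = 1012 ≡ 9 (mod 59).
Check: 55·9 = 495 = 8·59 + 23.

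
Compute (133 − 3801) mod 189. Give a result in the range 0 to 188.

3801 mod 189 = 21 (since 20·189 = 3780).
(133 − 21) mod 189 = 112.

112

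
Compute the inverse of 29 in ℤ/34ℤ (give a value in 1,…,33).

27

34 = 1·29 + 5
29 = 5·5 + 4
5 = 1·4 + 1
4 = 4·1 + 0
Back-substituting gives 29·27 ≡ 1 (mod 34).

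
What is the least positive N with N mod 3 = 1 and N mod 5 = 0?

Since 5·2 ≡ 1 (mod 3), take x = 0 + 5·((1−0)·2 mod 3) = 0 + 5·2 = 10.
Check: 10 mod 3 = 1, 10 mod 5 = 0.

10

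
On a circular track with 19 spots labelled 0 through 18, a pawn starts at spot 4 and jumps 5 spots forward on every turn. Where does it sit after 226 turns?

13

226·5 = 1130.
1130 − 59·19 = 9, so 1130 ≡ 9 (mod 19).
(4 + 9) mod 19 = 13.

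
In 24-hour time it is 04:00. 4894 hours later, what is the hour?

2

4894 mod 24 = 22 (since 203·24 = 4872).
(4 + 22) mod 24 = 2.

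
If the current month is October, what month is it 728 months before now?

February

728 mod 12 = 8 (since 60·12 = 720).
October − 8 months → February.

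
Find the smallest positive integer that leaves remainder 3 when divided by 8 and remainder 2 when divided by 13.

67

x ≡ 3 (mod 8) gives x ∈ {3, 11, 19, 27, 35, 43, 51, 59, …}.
The first of these with x mod 13 = 2 is 67.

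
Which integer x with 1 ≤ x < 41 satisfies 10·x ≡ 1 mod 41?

37

10·37 = 370 = 9·41 + 1, so 10⁻¹ ≡ 37 (mod 41).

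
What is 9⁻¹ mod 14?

14 = 1·9 + 5
9 = 1·5 + 4
5 = 1·4 + 1
4 = 4·1 + 0
Back-substituting gives 9·11 ≡ 1 (mod 14).

11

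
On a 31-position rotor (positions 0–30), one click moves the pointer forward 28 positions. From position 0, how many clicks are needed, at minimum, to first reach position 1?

28·10 = 280 = 9·31 + 1, so 28⁻¹ ≡ 10 (mod 31).

10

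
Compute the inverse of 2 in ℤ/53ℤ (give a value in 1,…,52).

2·27 = 54 = 1·53 + 1, so 2⁻¹ ≡ 27 (mod 53).

27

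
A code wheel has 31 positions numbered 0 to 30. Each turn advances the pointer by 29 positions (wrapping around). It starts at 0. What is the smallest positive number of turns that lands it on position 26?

18

The inverse of 29 mod 31 is 15 (since 29·15 = 435 ≡ 1).
So x ≡ 15·26 = 390 ≡ 18 (mod 31).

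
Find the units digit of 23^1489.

3

The units digit of 23^n cycles with period 4: 3, 9, 7, 1, …
1489 leaves remainder 1 on division by 4, so 23^1489 ends in 3.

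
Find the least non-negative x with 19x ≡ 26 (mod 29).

9

The inverse of 19 mod 29 is 26 (since 19·26 = 494 ≡ 1).
So x ≡ 26·26 = 676 ≡ 9 (mod 29).
Check: 19·9 = 171 = 5·29 + 26.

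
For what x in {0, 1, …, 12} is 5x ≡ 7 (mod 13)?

4

5⁻¹ ≡ 8 (mod 13) because 5·8 = 40 = 3·13 + 1.
So x ≡ 8·7 = 56 ≡ 4 (mod 13).
Check: 5·4 = 20 = 1·13 + 7.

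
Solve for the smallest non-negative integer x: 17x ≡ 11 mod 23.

The inverse of 17 mod 23 is 19 (since 17·19 = 323 ≡ 1).
Multiplying both sides by 19: x ≡ 19·11 = 209 ≡ 2 (mod 23).
Check: 17·2 = 34 = 1·23 + 11.

2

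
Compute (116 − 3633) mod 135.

128

3633 − 26·135 = 123, so 3633 ≡ 123 (mod 135).
(116 − 123) mod 135 = 128.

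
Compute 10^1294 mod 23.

Square-and-reduce mod 23: 10^1≡10, 10^2≡8, 10^4≡18, 10^8≡2, 10^16≡4, 10^32≡16, 10^64≡3, 10^128≡9, 10^256≡12, 10^512≡6, 10^1024≡13.
Since 1294 = 2 + 4 + 8 + 256 + 1024 in binary, 10^1294 ≡ 8·18·2·12·13 ≡ 9 (mod 23).

9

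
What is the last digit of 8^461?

Last digits of 8^n: 8, 4, 2, 6 (period 4).
461 mod 4 = 1, so the last digit matches 8^1 = 8.

8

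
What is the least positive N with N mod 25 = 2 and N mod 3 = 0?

27

x ≡ 0 (mod 3) gives x ∈ {0, 3, 6, 9, 12, 15, 18, 21, …}.
The first of these with x mod 25 = 2 is 27.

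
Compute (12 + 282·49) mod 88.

14

282·49 = 13818.
13818 − 157·88 = 2, so 13818 ≡ 2 (mod 88).
(12 + 2) mod 88 = 14.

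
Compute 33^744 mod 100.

Square-and-reduce mod 100: 33^1≡33, 33^2≡89, 33^4≡21, 33^8≡41, 33^16≡81, 33^32≡61, 33^64≡21, 33^128≡41, 33^256≡81, 33^512≡61.
744 = 8 + 32 + 64 + 128 + 512, so 33^744 ≡ 41·61·21·41·61 ≡ 21 (mod 100).

21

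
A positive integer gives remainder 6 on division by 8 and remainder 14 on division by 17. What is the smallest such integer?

14

Since 17·1 ≡ 1 (mod 8), take x = 14 + 17·((6−14)·1 mod 8) = 14 + 17·0 = 14.
Check: 14 mod 8 = 6, 14 mod 17 = 14.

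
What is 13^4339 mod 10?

Last digits of 3^n: 3, 9, 7, 1 (period 4).
4339 mod 4 = 3, so the last digit matches 3^3 = 7.

7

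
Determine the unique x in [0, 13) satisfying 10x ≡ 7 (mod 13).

10⁻¹ ≡ 4 (mod 13) because 10·4 = 40 = 3·13 + 1.
So x ≡ 4·7 = 28 ≡ 2 (mod 13).

2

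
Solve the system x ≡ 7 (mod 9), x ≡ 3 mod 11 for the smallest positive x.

25

x ≡ 7 (mod 9) gives x ∈ {7, 16, 25}.
The first of these with x mod 11 = 3 is 25.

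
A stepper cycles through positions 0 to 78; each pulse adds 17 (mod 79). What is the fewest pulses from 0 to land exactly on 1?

14

79 = 4·17 + 11
17 = 1·11 + 6
11 = 1·6 + 5
6 = 1·5 + 1
5 = 5·1 + 0
Back-substituting gives 17·14 ≡ 1 (mod 79).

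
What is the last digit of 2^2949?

2

The units digit of 2^n cycles with period 4: 2, 4, 8, 6, …
2949 mod 4 = 1, so the last digit matches 2^1 = 2.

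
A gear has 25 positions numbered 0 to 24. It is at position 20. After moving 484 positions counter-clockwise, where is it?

11

Dividing 484 by 25 gives quotient 19 and remainder 9.
(20 − 9) mod 25 = 11.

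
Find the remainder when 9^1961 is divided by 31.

14

Successive squares of 9 mod 31: 9^1≡9, 9^2≡19, 9^4≡20, 9^8≡28, 9^16≡9, 9^32≡19, 9^64≡20, 9^128≡28, 9^256≡9, 9^512≡19, 9^1024≡20.
Since 1961 = 1 + 8 + 32 + 128 + 256 + 512 + 1024 in binary, 9^1961 ≡ 9·28·19·28·9·19·20 ≡ 14 (mod 31).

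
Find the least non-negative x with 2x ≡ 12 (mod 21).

The inverse of 2 mod 21 is 11 (since 2·11 = 22 ≡ 1).
Multiplying both sides by 11: x ≡ 11·12 = 132 ≡ 6 (mod 21).
Check: 2·6 = 12 = 0·21 + 12.

6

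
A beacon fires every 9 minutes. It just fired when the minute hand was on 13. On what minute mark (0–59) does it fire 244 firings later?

244·9 = 2196.
2196 mod 60 = 36 (since 36·60 = 2160).
(13 + 36) mod 60 = 49.

49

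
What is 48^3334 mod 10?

The units digit of 48^n cycles with period 4: 8, 4, 2, 6, …
3334 leaves remainder 2 on division by 4, so 48^3334 ends in 4.

4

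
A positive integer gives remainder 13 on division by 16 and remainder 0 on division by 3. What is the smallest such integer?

45

x ≡ 0 (mod 3) gives x ∈ {0, 3, 6, 9, 12, 15, 18, 21, …}.
The first of these with x mod 16 = 13 is 45.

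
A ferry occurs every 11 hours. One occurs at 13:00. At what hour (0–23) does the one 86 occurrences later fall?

86·11 = 946.
946 = 39·24 + 10, so 946 mod 24 = 10.
(13 + 10) mod 24 = 23.

23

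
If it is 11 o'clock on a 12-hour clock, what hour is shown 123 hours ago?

8

123 = 10·12 + 3, so 123 mod 12 = 3.
11 − 3 → 8 on a 12-hour dial.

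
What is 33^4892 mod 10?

Last digits of 3^n: 3, 9, 7, 1 (period 4).
4892 mod 4 = 0, so the last digit matches 3^4 = 1.

1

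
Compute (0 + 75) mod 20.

75 = 3·20 + 15, so 75 mod 20 = 15.
(0 + 15) mod 20 = 15.

15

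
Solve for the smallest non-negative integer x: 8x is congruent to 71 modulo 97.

21

8⁻¹ ≡ 85 (mod 97) because 8·85 = 680 = 7·97 + 1.
So x ≡ 85·71 = 6035 ≡ 21 (mod 97).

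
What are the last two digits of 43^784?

By repeated squaring mod 100: 43^1≡43, 43^2≡49, 43^4≡1, 43^8≡1, 43^16≡1, 43^32≡1, 43^64≡1, 43^128≡1, 43^256≡1, 43^512≡1.
784 = 16 + 256 + 512, so 43^784 ≡ 1·1·1 ≡ 1 (mod 100).

01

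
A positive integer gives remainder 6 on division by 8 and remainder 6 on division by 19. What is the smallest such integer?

Since 19·3 ≡ 1 (mod 8), take x = 6 + 19·((6−6)·3 mod 8) = 6 + 19·0 = 6.
Check: 6 mod 8 = 6, 6 mod 19 = 6.

6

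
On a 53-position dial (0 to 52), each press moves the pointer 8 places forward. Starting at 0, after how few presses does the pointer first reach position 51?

The inverse of 8 mod 53 is 20 (since 8·20 = 160 ≡ 1).
Multiplying both sides by 20: x ≡ 20·51 = 1020 ≡ 13 (mod 53).

13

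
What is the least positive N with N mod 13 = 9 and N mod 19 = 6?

139

Since 19·11 ≡ 1 (mod 13), take x = 6 + 19·((9−6)·11 mod 13) = 6 + 19·7 = 139.
Check: 139 mod 13 = 9, 139 mod 19 = 6.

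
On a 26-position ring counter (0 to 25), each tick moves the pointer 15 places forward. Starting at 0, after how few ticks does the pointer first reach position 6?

The inverse of 15 mod 26 is 7 (since 15·7 = 105 ≡ 1).
Multiplying both sides by 7: x ≡ 7·6 = 42 ≡ 16 (mod 26).

16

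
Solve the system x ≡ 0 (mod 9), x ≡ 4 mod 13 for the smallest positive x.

108

x ≡ 0 (mod 9) gives x ∈ {0, 9, 18, 27, 36, 45, 54, 63, …}.
The first of these with x mod 13 = 4 is 108.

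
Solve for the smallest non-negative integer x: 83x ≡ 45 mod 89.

37

The inverse of 83 mod 89 is 74 (since 83·74 = 6142 ≡ 1).
So x ≡ 74·45 = 3330 ≡ 37 (mod 89).
Check: 83·37 = 3071 = 34·89 + 45.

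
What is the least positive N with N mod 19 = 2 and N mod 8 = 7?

x ≡ 7 (mod 8) gives x ∈ {7, 15, 23, 31, 39, 47, 55, 63, …}.
The first of these with x mod 19 = 2 is 135.

135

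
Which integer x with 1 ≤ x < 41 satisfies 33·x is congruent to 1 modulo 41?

41 = 1·33 + 8
33 = 4·8 + 1
8 = 8·1 + 0
Back-substituting gives 33·5 ≡ 1 (mod 41).

5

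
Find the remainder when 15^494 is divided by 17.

Square-and-reduce mod 17: 15^1≡15, 15^2≡4, 15^4≡16, 15^8≡1, 15^16≡1, 15^32≡1, 15^64≡1, 15^128≡1, 15^256≡1.
Since 494 = 2 + 4 + 8 + 32 + 64 + 128 + 256 in binary, 15^494 ≡ 4·16·1·1·1·1·1 ≡ 13 (mod 17).

13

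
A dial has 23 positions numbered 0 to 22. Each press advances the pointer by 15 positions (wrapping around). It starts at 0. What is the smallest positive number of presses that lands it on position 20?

9

The inverse of 15 mod 23 is 20 (since 15·20 = 300 ≡ 1).
So x ≡ 20·20 = 400 ≡ 9 (mod 23).
Check: 15·9 = 135 = 5·23 + 20.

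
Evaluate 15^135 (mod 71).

By repeated squaring mod 71: 15^1≡15, 15^2≡12, 15^4≡2, 15^8≡4, 15^16≡16, 15^32≡43, 15^64≡3, 15^128≡9.
Since 135 = 1 + 2 + 4 + 128 in binary, 15^135 ≡ 15·12·2·9 ≡ 45 (mod 71).

45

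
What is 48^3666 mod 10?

4

Last digits of 8^n: 8, 4, 2, 6 (period 4).
3666 mod 4 = 2, so the last digit matches 8^2 = 4.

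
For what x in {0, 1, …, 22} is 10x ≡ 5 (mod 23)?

12

10⁻¹ ≡ 7 (mod 23) because 10·7 = 70 = 3·23 + 1.
So x ≡ 7·5 = 35 ≡ 12 (mod 23).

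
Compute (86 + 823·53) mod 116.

89

823·53 = 43619.
43619 − 376·116 = 3, so 43619 ≡ 3 (mod 116).
(86 + 3) mod 116 = 89.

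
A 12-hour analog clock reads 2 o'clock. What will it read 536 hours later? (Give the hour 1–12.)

536 − 44·12 = 8, so 536 ≡ 8 (mod 12).
2 + 8 → 10 on a 12-hour dial.

10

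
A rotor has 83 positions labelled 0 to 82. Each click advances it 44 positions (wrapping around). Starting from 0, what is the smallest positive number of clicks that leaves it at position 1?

83 = 1·44 + 39
44 = 1·39 + 5
39 = 7·5 + 4
5 = 1·4 + 1
4 = 4·1 + 0
Back-substituting gives 44·17 ≡ 1 (mod 83).

17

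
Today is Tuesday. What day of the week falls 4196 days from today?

Friday

4196 mod 7 = 3 (since 599·7 = 4193).
Tuesday + 3 days → Friday.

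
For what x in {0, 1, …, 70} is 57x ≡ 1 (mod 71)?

57⁻¹ ≡ 5 (mod 71) because 57·5 = 285 = 4·71 + 1.
So x ≡ 5·1 = 5 ≡ 5 (mod 71).

5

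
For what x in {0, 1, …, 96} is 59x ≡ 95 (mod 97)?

46

59⁻¹ ≡ 74 (mod 97) because 59·74 = 4366 = 45·97 + 1.
So x ≡ 74·95 = 7030 ≡ 46 (mod 97).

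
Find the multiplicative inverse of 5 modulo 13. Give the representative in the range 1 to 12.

13 = 2·5 + 3
5 = 1·3 + 2
3 = 1·2 + 1
2 = 2·1 + 0
Back-substituting gives 5·8 ≡ 1 (mod 13).

8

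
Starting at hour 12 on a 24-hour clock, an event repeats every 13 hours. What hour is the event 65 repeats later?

65·13 = 845.
845 − 35·24 = 5, so 845 ≡ 5 (mod 24).
(12 + 5) mod 24 = 17.

17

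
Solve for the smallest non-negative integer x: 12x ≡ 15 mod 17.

The inverse of 12 mod 17 is 10 (since 12·10 = 120 ≡ 1).
Multiplying both sides by 10: x ≡ 10·15 = 150 ≡ 14 (mod 17).
Check: 12·14 = 168 = 9·17 + 15.

14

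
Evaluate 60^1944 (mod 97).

Square-and-reduce mod 97: 60^1≡60, 60^2≡11, 60^4≡24, 60^8≡91, 60^16≡36, 60^32≡35, 60^64≡61, 60^128≡35, 60^256≡61, 60^512≡35, 60^1024≡61.
1944 = 8 + 16 + 128 + 256 + 512 + 1024, so 60^1944 ≡ 91·36·35·61·35·61 ≡ 75 (mod 97).

75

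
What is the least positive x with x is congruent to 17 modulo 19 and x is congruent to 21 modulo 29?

x ≡ 17 (mod 19) gives x ∈ {17, 36, 55, 74, 93, 112, 131, 150, …}.
The first of these with x mod 29 = 21 is 340.

340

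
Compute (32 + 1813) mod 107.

Dividing 1813 by 107 gives quotient 16 and remainder 101.
(32 + 101) mod 107 = 26.

26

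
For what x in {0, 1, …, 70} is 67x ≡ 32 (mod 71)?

The inverse of 67 mod 71 is 53 (since 67·53 = 3551 ≡ 1).
Multiplying both sides by 53: x ≡ 53·32 = 1696 ≡ 63 (mod 71).
Check: 67·63 = 4221 = 59·71 + 32.

63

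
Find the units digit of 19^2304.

The units digit of 19^n cycles with period 2: 9, 1, …
2304 leaves remainder 0 on division by 2, so 19^2304 ends in 1.

1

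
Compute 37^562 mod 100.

Square-and-reduce mod 100: 37^1≡37, 37^2≡69, 37^4≡61, 37^8≡21, 37^16≡41, 37^32≡81, 37^64≡61, 37^128≡21, 37^256≡41, 37^512≡81.
Since 562 = 2 + 16 + 32 + 512 in binary, 37^562 ≡ 69·41·81·81 ≡ 69 (mod 100).

69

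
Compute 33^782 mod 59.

25

Successive squares of 33 mod 59: 33^1≡33, 33^2≡27, 33^4≡21, 33^8≡28, 33^16≡17, 33^32≡53, 33^64≡36, 33^128≡57, 33^256≡4, 33^512≡16.
Since 782 = 2 + 4 + 8 + 256 + 512 in binary, 33^782 ≡ 27·21·28·4·16 ≡ 25 (mod 59).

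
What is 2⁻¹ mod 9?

2·5 = 10 = 1·9 + 1, so 2⁻¹ ≡ 5 (mod 9).

5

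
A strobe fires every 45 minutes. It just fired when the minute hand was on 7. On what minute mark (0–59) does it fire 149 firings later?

52

149·45 = 6705.
6705 − 111·60 = 45, so 6705 ≡ 45 (mod 60).
(7 + 45) mod 60 = 52.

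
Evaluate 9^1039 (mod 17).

2

By repeated squaring mod 17: 9^1≡9, 9^2≡13, 9^4≡16, 9^8≡1, 9^16≡1, 9^32≡1, 9^64≡1, 9^128≡1, 9^256≡1, 9^512≡1, 9^1024≡1.
1039 = 1 + 2 + 4 + 8 + 1024, so 9^1039 ≡ 9·13·16·1·1 ≡ 2 (mod 17).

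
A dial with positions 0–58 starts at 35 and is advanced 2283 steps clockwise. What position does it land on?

17

2283 = 38·59 + 41, so 2283 mod 59 = 41.
(35 + 41) mod 59 = 17.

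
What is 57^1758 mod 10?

Last digits of 7^n: 7, 9, 3, 1 (period 4).
1758 mod 4 = 2, so the last digit matches 7^2 = 9.

9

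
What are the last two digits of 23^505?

43

Square-and-reduce mod 100: 23^1≡23, 23^2≡29, 23^4≡41, 23^8≡81, 23^16≡61, 23^32≡21, 23^64≡41, 23^128≡81, 23^256≡61.
Since 505 = 1 + 8 + 16 + 32 + 64 + 128 + 256 in binary, 23^505 ≡ 23·81·61·21·41·81·61 ≡ 43 (mod 100).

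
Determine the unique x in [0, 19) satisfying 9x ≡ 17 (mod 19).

4

The inverse of 9 mod 19 is 17 (since 9·17 = 153 ≡ 1).
So x ≡ 17·17 = 289 ≡ 4 (mod 19).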